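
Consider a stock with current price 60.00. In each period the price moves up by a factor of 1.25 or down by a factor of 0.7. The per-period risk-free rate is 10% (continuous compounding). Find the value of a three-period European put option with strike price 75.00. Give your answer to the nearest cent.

8.06

Risk-neutral probability p = (e^0.1 − 0.7)/(1.25 − 0.7) = 0.4052/0.5500 = 0.7367
Terminal stock prices: S_uuu = 117.2, S_uud = 65.62, S_udd = 36.75, S_ddd = 20.58
Terminal payoffs (K − S): max(-42.19, 0) = 0, max(9.375, 0) = 9.375, max(38.25, 0) = 38.25, max(54.42, 0) = 54.42
Node uu (S = 93.75): V_uu = e^(−0.1)·[0.7367·0.0000 + 0.2633·9.3750] = 2.2338
Node ud (S = 52.5): V_ud = e^(−0.1)·[0.7367·9.3750 + 0.2633·38.2500] = 15.3628
Node dd (S = 29.4): V_dd = e^(−0.1)·[0.7367·38.2500 + 0.2633·54.4200] = 38.4628
Node u (S = 75): V_u = e^(−0.1)·[0.7367·2.2338 + 0.2633·15.3628] = 5.1494
Node d (S = 42): V_d = e^(−0.1)·[0.7367·15.3628 + 0.2633·38.4628] = 19.4048
Node 0 (S = 60): V_0 = e^(−0.1)·[0.7367·5.1494 + 0.2633·19.4048] = 8.0560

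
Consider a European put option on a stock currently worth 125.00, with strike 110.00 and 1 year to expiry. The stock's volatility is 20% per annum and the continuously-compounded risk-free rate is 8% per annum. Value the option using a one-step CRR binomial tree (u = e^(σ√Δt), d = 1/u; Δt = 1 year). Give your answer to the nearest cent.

2.42

CRR parameters: u = e^(σ√Δt) = e^(0.2·√1) = 1.2214, d = 1/u = 0.8187
Per-period rate: rΔt = 0.08·1 = 0.08, so R = e^0.08 = 1.0833
Risk-neutral probability p = (e^0.08 − 0.8187)/(1.2214 − 0.8187) = 0.2646/0.4027 = 0.6570
Terminal stock prices: S_u = 152.7, S_d = 102.3
Terminal payoffs (K − S): max(-42.68, 0) = 0, max(7.659, 0) = 7.659
Node 0 (S = 125): V_0 = e^(−0.08)·[0.6570·0.0000 + 0.3430·7.6587] = 2.4249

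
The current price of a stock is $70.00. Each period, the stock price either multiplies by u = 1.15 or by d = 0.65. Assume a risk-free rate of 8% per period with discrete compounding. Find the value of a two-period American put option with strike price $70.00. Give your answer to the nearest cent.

Risk-neutral probability p = (1 + 0.08 − 0.65)/(1.15 − 0.65) = 0.4300/0.5000 = 0.8600
Terminal stock prices: S_uu = 92.57, S_ud = 52.33, S_dd = 29.58
Terminal payoffs (K − S): max(-22.57, 0) = 0, max(17.67, 0) = 17.67, max(40.42, 0) = 40.42
Node u (S = 80.5): continuation = 1/1.08·[0.8600·0.0000 + 0.1400·17.6750] = 2.2912; exercise value = 0.0000 ≤ continuation, so V_u = 2.2912
Node d (S = 45.5): continuation = 1/1.08·[0.8600·17.6750 + 0.1400·40.4250] = 19.3148; exercise value = 24.5000 > continuation, so V_d = 24.5000 (exercise)
Node 0 (S = 70): continuation = 1/1.08·[0.8600·2.2912 + 0.1400·24.5000] = 5.0004; exercise value = 0.0000 ≤ continuation, so V_0 = 5.0004

$5.00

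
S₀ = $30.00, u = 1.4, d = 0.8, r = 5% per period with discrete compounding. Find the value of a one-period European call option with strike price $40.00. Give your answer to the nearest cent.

$0.79

Risk-neutral probability p = (1 + 0.05 − 0.8)/(1.4 − 0.8) = 0.2500/0.6000 = 0.4167
Terminal stock prices: S_u = 42, S_d = 24
Terminal payoffs (S − K): max(2, 0) = 2, max(-16, 0) = 0
Node 0 (S = 30): V_0 = 1/1.05·[0.4167·2.0000 + 0.5833·0.0000] = 0.7937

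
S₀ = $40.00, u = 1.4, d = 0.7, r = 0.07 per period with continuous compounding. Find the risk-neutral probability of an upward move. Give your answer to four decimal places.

p = 0.5322

Risk-neutral probability p = (e^0.07 − 0.7)/(1.4 − 0.7) = 0.3725/0.7000 = 0.5322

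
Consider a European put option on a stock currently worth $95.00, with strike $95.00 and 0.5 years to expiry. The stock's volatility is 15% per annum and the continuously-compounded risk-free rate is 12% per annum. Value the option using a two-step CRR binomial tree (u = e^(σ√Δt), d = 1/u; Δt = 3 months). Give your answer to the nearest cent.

$1.24

CRR parameters: u = e^(σ√Δt) = e^(0.15·√0.25) = 1.0779, d = 1/u = 0.9277
Per-period rate: rΔt = 0.12·0.25 = 0.03, so R = e^0.03 = 1.0305
Risk-neutral probability p = (e^0.03 − 0.9277)/(1.0779 − 0.9277) = 0.1027/0.1501 = 0.6841
Terminal stock prices: S_uu = 110.4, S_ud = 95, S_dd = 81.77
Terminal payoffs (K − S): max(-15.37, 0) = 0, max(0, 0) = 0, max(13.23, 0) = 13.23
Node u (S = 102.4): V_u = e^(−0.03)·[0.6841·0.0000 + 0.3159·0.0000] = 0.0000
Node d (S = 88.14): V_d = e^(−0.03)·[0.6841·0.0000 + 0.3159·13.2327] = 4.0567
Node 0 (S = 95): V_0 = e^(−0.03)·[0.6841·0.0000 + 0.3159·4.0567] = 1.2436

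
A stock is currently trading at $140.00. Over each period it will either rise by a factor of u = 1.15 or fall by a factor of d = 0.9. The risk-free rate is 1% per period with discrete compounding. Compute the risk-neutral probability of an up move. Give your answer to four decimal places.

p = 0.4400

Risk-neutral probability p = (1 + 0.01 − 0.9)/(1.15 − 0.9) = 0.1100/0.2500 = 0.4400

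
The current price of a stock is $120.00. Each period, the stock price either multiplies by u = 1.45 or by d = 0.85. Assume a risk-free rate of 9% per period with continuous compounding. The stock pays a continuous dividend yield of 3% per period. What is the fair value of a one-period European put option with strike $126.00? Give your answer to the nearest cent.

Per-period risk-free factor R = e^0.09 = 1.0942; dividend-adjusted growth = e^(0.09−0.03) = 1.0618.
Risk-neutral probability p = (1.0618 − 0.85)/(1.45 − 0.85) = 0.2118/0.6000 = 0.3531
Terminal stock prices: S_u = 174, S_d = 102
Terminal payoffs (K − S): max(-48, 0) = 0, max(24, 0) = 24
Node 0 (S = 120): V_0 = e^(−0.09)·[0.3531·0.0000 + 0.6469·24.0000] = 14.1902

$14.19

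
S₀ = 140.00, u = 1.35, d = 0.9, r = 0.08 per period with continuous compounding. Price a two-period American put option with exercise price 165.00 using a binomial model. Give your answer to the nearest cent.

25.00

Risk-neutral probability p = (e^0.08 − 0.9)/(1.35 − 0.9) = 0.1833/0.4500 = 0.4073
Terminal stock prices: S_uu = 255.2, S_ud = 170.1, S_dd = 113.4
Terminal payoffs (K − S): max(-90.15, 0) = 0, max(-5.1, 0) = 0, max(51.6, 0) = 51.6
Node u (S = 189): continuation = e^(−0.08)·[0.4073·0.0000 + 0.5927·0.0000] = 0.0000; exercise value = 0.0000 ≤ continuation, so V_u = 0.0000
Node d (S = 126): continuation = e^(−0.08)·[0.4073·0.0000 + 0.5927·51.6000] = 28.2317; exercise value = 39.0000 > continuation, so V_d = 39.0000 (exercise)
Node 0 (S = 140): continuation = e^(−0.08)·[0.4073·0.0000 + 0.5927·39.0000] = 21.3379; exercise value = 25.0000 > continuation, so V_0 = 25.0000 (exercise)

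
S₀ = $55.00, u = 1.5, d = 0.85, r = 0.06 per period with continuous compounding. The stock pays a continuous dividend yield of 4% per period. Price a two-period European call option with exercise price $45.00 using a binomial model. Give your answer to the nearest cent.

Per-period risk-free factor R = e^0.06 = 1.0618; dividend-adjusted growth = e^(0.06−0.04) = 1.0202.
Risk-neutral probability p = (1.0202 − 0.85)/(1.5 − 0.85) = 0.1702/0.6500 = 0.2618
Terminal stock prices: S_uu = 123.8, S_ud = 70.12, S_dd = 39.74
Terminal payoffs (S − K): max(78.75, 0) = 78.75, max(25.12, 0) = 25.12, max(-5.263, 0) = 0
Node u (S = 82.5): V_u = e^(−0.06)·[0.2618·78.7500 + 0.7382·25.1250] = 36.8857
Node d (S = 46.75): V_d = e^(−0.06)·[0.2618·25.1250 + 0.7382·0.0000] = 6.1958
Node 0 (S = 55): V_0 = e^(−0.06)·[0.2618·36.8857 + 0.7382·6.1958] = 13.4031

$13.40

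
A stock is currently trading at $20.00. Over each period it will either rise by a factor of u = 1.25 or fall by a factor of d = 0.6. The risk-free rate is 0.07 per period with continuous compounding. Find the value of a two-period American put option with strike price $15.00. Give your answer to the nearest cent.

Risk-neutral probability p = (e^0.07 − 0.6)/(1.25 − 0.6) = 0.4725/0.6500 = 0.7269
Terminal stock prices: S_uu = 31.25, S_ud = 15, S_dd = 7.2
Terminal payoffs (K − S): max(-16.25, 0) = 0, max(0, 0) = 0, max(7.8, 0) = 7.8
Node u (S = 25): continuation = e^(−0.07)·[0.7269·0.0000 + 0.2731·0.0000] = 0.0000; exercise value = 0.0000 ≤ continuation, so V_u = 0.0000
Node d (S = 12): continuation = e^(−0.07)·[0.7269·0.0000 + 0.2731·7.8000] = 1.9859; exercise value = 3.0000 > continuation, so V_d = 3.0000 (exercise)
Node 0 (S = 20): continuation = e^(−0.07)·[0.7269·0.0000 + 0.2731·3.0000] = 0.7638; exercise value = 0.0000 ≤ continuation, so V_0 = 0.7638

$0.76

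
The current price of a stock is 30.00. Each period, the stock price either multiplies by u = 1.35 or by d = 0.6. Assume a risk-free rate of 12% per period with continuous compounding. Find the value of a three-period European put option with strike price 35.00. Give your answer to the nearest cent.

Risk-neutral probability p = (e^0.12 − 0.6)/(1.35 − 0.6) = 0.5275/0.7500 = 0.7033
Terminal stock prices: S_uuu = 73.81, S_uud = 32.8, S_udd = 14.58, S_ddd = 6.48
Terminal payoffs (K − S): max(-38.81, 0) = 0, max(2.195, 0) = 2.195, max(20.42, 0) = 20.42, max(28.52, 0) = 28.52
Node uu (S = 54.68): V_uu = e^(−0.12)·[0.7033·0.0000 + 0.2967·2.1950] = 0.5776
Node ud (S = 24.3): V_ud = e^(−0.12)·[0.7033·2.1950 + 0.2967·20.4200] = 6.7422
Node dd (S = 10.8): V_dd = e^(−0.12)·[0.7033·20.4200 + 0.2967·28.5200] = 20.2422
Node u (S = 40.5): V_u = e^(−0.12)·[0.7033·0.5776 + 0.2967·6.7422] = 2.1343
Node d (S = 18): V_d = e^(−0.12)·[0.7033·6.7422 + 0.2967·20.2422] = 9.5320
Node 0 (S = 30): V_0 = e^(−0.12)·[0.7033·2.1343 + 0.2967·9.5320] = 3.8395

3.84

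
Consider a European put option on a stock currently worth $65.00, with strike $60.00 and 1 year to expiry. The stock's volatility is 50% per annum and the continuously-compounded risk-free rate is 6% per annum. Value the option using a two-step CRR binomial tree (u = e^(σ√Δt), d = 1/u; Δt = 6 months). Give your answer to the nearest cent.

CRR parameters: u = e^(σ√Δt) = e^(0.5·√0.5) = 1.4241, d = 1/u = 0.7022
Per-period rate: rΔt = 0.06·0.5 = 0.03, so R = e^0.03 = 1.0305
Risk-neutral probability p = (e^0.03 − 0.7022)/(1.4241 − 0.7022) = 0.3283/0.7219 = 0.4547
Terminal stock prices: S_uu = 131.8, S_ud = 65, S_dd = 32.05
Terminal payoffs (K − S): max(-71.83, 0) = 0, max(-5, 0) = 0, max(27.95, 0) = 27.95
Node u (S = 92.57): V_u = e^(−0.03)·[0.4547·0.0000 + 0.5453·0.0000] = 0.0000
Node d (S = 45.64): V_d = e^(−0.03)·[0.4547·0.0000 + 0.5453·27.9505] = 14.7908
Node 0 (S = 65): V_0 = e^(−0.03)·[0.4547·0.0000 + 0.5453·14.7908] = 7.8270

$7.83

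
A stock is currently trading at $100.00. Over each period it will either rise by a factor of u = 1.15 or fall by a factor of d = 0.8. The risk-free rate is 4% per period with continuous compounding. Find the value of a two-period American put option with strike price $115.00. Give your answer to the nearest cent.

Risk-neutral probability p = (e^0.04 − 0.8)/(1.15 − 0.8) = 0.2408/0.3500 = 0.6880
Terminal stock prices: S_uu = 132.2, S_ud = 92, S_dd = 64
Terminal payoffs (K − S): max(-17.25, 0) = 0, max(23, 0) = 23, max(51, 0) = 51
Node u (S = 115): continuation = e^(−0.04)·[0.6880·0.0000 + 0.3120·23.0000] = 6.8939; exercise value = 0.0000 ≤ continuation, so V_u = 6.8939
Node d (S = 80): continuation = e^(−0.04)·[0.6880·23.0000 + 0.3120·51.0000] = 30.4908; exercise value = 35.0000 > continuation, so V_d = 35.0000 (exercise)
Node 0 (S = 100): continuation = e^(−0.04)·[0.6880·6.8939 + 0.3120·35.0000] = 15.0480; exercise value = 15.0000 ≤ continuation, so V_0 = 15.0480

$15.05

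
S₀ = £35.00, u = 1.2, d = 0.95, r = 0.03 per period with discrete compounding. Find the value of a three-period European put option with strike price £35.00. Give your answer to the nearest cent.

Risk-neutral probability p = (1 + 0.03 − 0.95)/(1.2 − 0.95) = 0.0800/0.2500 = 0.3200
Terminal stock prices: S_uuu = 60.48, S_uud = 47.88, S_udd = 37.91, S_ddd = 30.01
Terminal payoffs (K − S): max(-25.48, 0) = 0, max(-12.88, 0) = 0, max(-2.905, 0) = 0, max(4.992, 0) = 4.992
Node uu (S = 50.4): V_uu = 1/1.03·[0.3200·0.0000 + 0.6800·0.0000] = 0.0000
Node ud (S = 39.9): V_ud = 1/1.03·[0.3200·0.0000 + 0.6800·0.0000] = 0.0000
Node dd (S = 31.59): V_dd = 1/1.03·[0.3200·0.0000 + 0.6800·4.9919] = 3.2956
Node u (S = 42): V_u = 1/1.03·[0.3200·0.0000 + 0.6800·0.0000] = 0.0000
Node d (S = 33.25): V_d = 1/1.03·[0.3200·0.0000 + 0.6800·3.2956] = 2.1757
Node 0 (S = 35): V_0 = 1/1.03·[0.3200·0.0000 + 0.6800·2.1757] = 1.4364

£1.44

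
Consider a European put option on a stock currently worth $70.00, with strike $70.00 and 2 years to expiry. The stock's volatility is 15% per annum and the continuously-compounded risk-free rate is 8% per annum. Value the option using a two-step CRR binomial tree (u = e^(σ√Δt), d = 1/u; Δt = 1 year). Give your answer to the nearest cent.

$1.05

CRR parameters: u = e^(σ√Δt) = e^(0.15·√1) = 1.1618, d = 1/u = 0.8607
Per-period rate: rΔt = 0.08·1 = 0.08, so R = e^0.08 = 1.0833
Risk-neutral probability p = (e^0.08 − 0.8607)/(1.1618 − 0.8607) = 0.2226/0.3011 = 0.7392
Terminal stock prices: S_uu = 94.49, S_ud = 70, S_dd = 51.86
Terminal payoffs (K − S): max(-24.49, 0) = 0, max(0, 0) = 0, max(18.14, 0) = 18.14
Node u (S = 81.33): V_u = e^(−0.08)·[0.7392·0.0000 + 0.2608·0.0000] = 0.0000
Node d (S = 60.25): V_d = e^(−0.08)·[0.7392·0.0000 + 0.2608·18.1427] = 4.3686
Node 0 (S = 70): V_0 = e^(−0.08)·[0.7392·0.0000 + 0.2608·4.3686] = 1.0519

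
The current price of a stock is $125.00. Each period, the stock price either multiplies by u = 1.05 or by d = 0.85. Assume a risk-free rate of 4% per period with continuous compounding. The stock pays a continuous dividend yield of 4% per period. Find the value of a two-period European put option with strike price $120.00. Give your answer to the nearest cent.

$4.63

Per-period risk-free factor R = e^0.04 = 1.0408; dividend-adjusted growth = e^(0.04−0.04) = 1.0000.
Risk-neutral probability p = (1.0000 − 0.85)/(1.05 − 0.85) = 0.1500/0.2000 = 0.7500
Terminal stock prices: S_uu = 137.8, S_ud = 111.6, S_dd = 90.31
Terminal payoffs (K − S): max(-17.81, 0) = 0, max(8.438, 0) = 8.438, max(29.69, 0) = 29.69
Node u (S = 131.2): V_u = e^(−0.04)·[0.7500·0.0000 + 0.2500·8.4375] = 2.0267
Node d (S = 106.2): V_d = e^(−0.04)·[0.7500·8.4375 + 0.2500·29.6875] = 13.2109
Node 0 (S = 125): V_0 = e^(−0.04)·[0.7500·2.0267 + 0.2500·13.2109] = 4.6336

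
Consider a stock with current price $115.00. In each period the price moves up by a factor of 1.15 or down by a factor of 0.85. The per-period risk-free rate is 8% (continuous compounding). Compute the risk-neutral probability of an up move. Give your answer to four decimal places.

p = 0.7776

Risk-neutral probability p = (e^0.08 − 0.85)/(1.15 − 0.85) = 0.2333/0.3000 = 0.7776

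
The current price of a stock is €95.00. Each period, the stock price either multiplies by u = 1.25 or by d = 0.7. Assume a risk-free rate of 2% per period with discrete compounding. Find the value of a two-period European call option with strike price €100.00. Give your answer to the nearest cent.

€15.76

Risk-neutral probability p = (1 + 0.02 − 0.7)/(1.25 − 0.7) = 0.3200/0.5500 = 0.5818
Terminal stock prices: S_uu = 148.4, S_ud = 83.12, S_dd = 46.55
Terminal payoffs (S − K): max(48.44, 0) = 48.44, max(-16.88, 0) = 0, max(-53.45, 0) = 0
Node u (S = 118.8): V_u = 1/1.02·[0.5818·48.4375 + 0.4182·0.0000] = 27.6292
Node d (S = 66.5): V_d = 1/1.02·[0.5818·0.0000 + 0.4182·0.0000] = 0.0000
Node 0 (S = 95): V_0 = 1/1.02·[0.5818·27.6292 + 0.4182·0.0000] = 15.7600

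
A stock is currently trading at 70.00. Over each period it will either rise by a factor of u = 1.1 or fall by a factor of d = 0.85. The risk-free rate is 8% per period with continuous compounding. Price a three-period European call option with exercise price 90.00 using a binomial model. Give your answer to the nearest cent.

Risk-neutral probability p = (e^0.08 − 0.85)/(1.1 − 0.85) = 0.2333/0.2500 = 0.9331
Terminal stock prices: S_uuu = 93.17, S_uud = 72, S_udd = 55.63, S_ddd = 42.99
Terminal payoffs (S − K): max(3.17, 0) = 3.17, max(-18, 0) = 0, max(-34.37, 0) = 0, max(-47.01, 0) = 0
Node uu (S = 84.7): V_uu = e^(−0.08)·[0.9331·3.1700 + 0.0669·0.0000] = 2.7307
Node ud (S = 65.45): V_ud = e^(−0.08)·[0.9331·0.0000 + 0.0669·0.0000] = 0.0000
Node dd (S = 50.57): V_dd = e^(−0.08)·[0.9331·0.0000 + 0.0669·0.0000] = 0.0000
Node u (S = 77): V_u = e^(−0.08)·[0.9331·2.7307 + 0.0669·0.0000] = 2.3522
Node d (S = 59.5): V_d = e^(−0.08)·[0.9331·0.0000 + 0.0669·0.0000] = 0.0000
Node 0 (S = 70): V_0 = e^(−0.08)·[0.9331·2.3522 + 0.0669·0.0000] = 2.0262

2.03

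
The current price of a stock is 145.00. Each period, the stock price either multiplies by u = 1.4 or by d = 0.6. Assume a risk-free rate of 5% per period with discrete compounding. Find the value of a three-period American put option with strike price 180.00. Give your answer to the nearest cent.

Risk-neutral probability p = (1 + 0.05 − 0.6)/(1.4 − 0.6) = 0.4500/0.8000 = 0.5625
Terminal stock prices: S_uuu = 397.9, S_uud = 170.5, S_udd = 73.08, S_ddd = 31.32
Terminal payoffs (K − S): max(-217.9, 0) = 0, max(9.48, 0) = 9.48, max(106.9, 0) = 106.9, max(148.7, 0) = 148.7
Node uu (S = 284.2): continuation = 1/1.05·[0.5625·0.0000 + 0.4375·9.4800] = 3.9500; exercise value = 0.0000 ≤ continuation, so V_uu = 3.9500
Node ud (S = 121.8): continuation = 1/1.05·[0.5625·9.4800 + 0.4375·106.9200] = 49.6286; exercise value = 58.2000 > continuation, so V_ud = 58.2000 (exercise)
Node dd (S = 52.2): continuation = 1/1.05·[0.5625·106.9200 + 0.4375·148.6800] = 119.2286; exercise value = 127.8000 > continuation, so V_dd = 127.8000 (exercise)
Node u (S = 203): continuation = 1/1.05·[0.5625·3.9500 + 0.4375·58.2000] = 26.3661; exercise value = 0.0000 ≤ continuation, so V_u = 26.3661
Node d (S = 87): continuation = 1/1.05·[0.5625·58.2000 + 0.4375·127.8000] = 84.4286; exercise value = 93.0000 > continuation, so V_d = 93.0000 (exercise)
Node 0 (S = 145): continuation = 1/1.05·[0.5625·26.3661 + 0.4375·93.0000] = 52.8747; exercise value = 35.0000 ≤ continuation, so V_0 = 52.8747

52.87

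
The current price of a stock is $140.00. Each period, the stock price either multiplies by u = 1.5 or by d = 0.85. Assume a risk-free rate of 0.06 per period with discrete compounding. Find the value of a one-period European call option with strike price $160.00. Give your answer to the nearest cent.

Risk-neutral probability p = (1 + 0.06 − 0.85)/(1.5 − 0.85) = 0.2100/0.6500 = 0.3231
Terminal stock prices: S_u = 210, S_d = 119
Terminal payoffs (S − K): max(50, 0) = 50, max(-41, 0) = 0
Node 0 (S = 140): V_0 = 1/1.06·[0.3231·50.0000 + 0.6769·0.0000] = 15.2395

$15.24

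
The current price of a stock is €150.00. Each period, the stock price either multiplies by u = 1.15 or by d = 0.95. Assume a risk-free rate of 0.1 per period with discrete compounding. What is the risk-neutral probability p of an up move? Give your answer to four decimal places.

Risk-neutral probability p = (1 + 0.1 − 0.95)/(1.15 − 0.95) = 0.1500/0.2000 = 0.7500

p = 0.7500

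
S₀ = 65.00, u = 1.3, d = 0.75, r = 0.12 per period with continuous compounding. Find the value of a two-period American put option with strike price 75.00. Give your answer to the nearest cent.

10.00

Risk-neutral probability p = (e^0.12 − 0.75)/(1.3 − 0.75) = 0.3775/0.5500 = 0.6864
Terminal stock prices: S_uu = 109.9, S_ud = 63.38, S_dd = 36.56
Terminal payoffs (K − S): max(-34.85, 0) = 0, max(11.62, 0) = 11.62, max(38.44, 0) = 38.44
Node u (S = 84.5): continuation = e^(−0.12)·[0.6864·0.0000 + 0.3136·11.6250] = 3.2338; exercise value = 0.0000 ≤ continuation, so V_u = 3.2338
Node d (S = 48.75): continuation = e^(−0.12)·[0.6864·11.6250 + 0.3136·38.4375] = 17.7690; exercise value = 26.2500 > continuation, so V_d = 26.2500 (exercise)
Node 0 (S = 65): continuation = e^(−0.12)·[0.6864·3.2338 + 0.3136·26.2500] = 9.2707; exercise value = 10.0000 > continuation, so V_0 = 10.0000 (exercise)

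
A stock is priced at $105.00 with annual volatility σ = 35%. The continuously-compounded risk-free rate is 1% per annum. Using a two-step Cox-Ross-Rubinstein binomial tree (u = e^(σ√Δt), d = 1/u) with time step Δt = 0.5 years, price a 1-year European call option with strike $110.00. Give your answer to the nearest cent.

$12.39

CRR parameters: u = e^(σ√Δt) = e^(0.35·√0.5) = 1.2808, d = 1/u = 0.7808
Per-period rate: rΔt = 0.01·0.5 = 0.005, so R = e^0.005 = 1.0050
Risk-neutral probability p = (e^0.005 − 0.7808)/(1.2808 − 0.7808) = 0.2243/0.5000 = 0.4485
Terminal stock prices: S_uu = 172.2, S_ud = 105, S_dd = 64.01
Terminal payoffs (S − K): max(62.25, 0) = 62.25, max(-5, 0) = 0, max(-45.99, 0) = 0
Node u (S = 134.5): V_u = e^(−0.005)·[0.4485·62.2480 + 0.5515·0.0000] = 27.7769
Node d (S = 81.98): V_d = e^(−0.005)·[0.4485·0.0000 + 0.5515·0.0000] = 0.0000
Node 0 (S = 105): V_0 = e^(−0.005)·[0.4485·27.7769 + 0.5515·0.0000] = 12.3949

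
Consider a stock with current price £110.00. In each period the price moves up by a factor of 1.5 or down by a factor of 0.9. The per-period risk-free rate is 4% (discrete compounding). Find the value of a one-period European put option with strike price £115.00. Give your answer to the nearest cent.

Risk-neutral probability p = (1 + 0.04 − 0.9)/(1.5 − 0.9) = 0.1400/0.6000 = 0.2333
Terminal stock prices: S_u = 165, S_d = 99
Terminal payoffs (K − S): max(-50, 0) = 0, max(16, 0) = 16
Node 0 (S = 110): V_0 = 1/1.04·[0.2333·0.0000 + 0.7667·16.0000] = 11.7949

£11.79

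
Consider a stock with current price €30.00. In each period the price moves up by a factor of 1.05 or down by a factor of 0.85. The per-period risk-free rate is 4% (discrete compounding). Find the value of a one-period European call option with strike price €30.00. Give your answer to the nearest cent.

€1.37

Risk-neutral probability p = (1 + 0.04 − 0.85)/(1.05 − 0.85) = 0.1900/0.2000 = 0.9500
Terminal stock prices: S_u = 31.5, S_d = 25.5
Terminal payoffs (S − K): max(1.5, 0) = 1.5, max(-4.5, 0) = 0
Node 0 (S = 30): V_0 = 1/1.04·[0.9500·1.5000 + 0.0500·0.0000] = 1.3702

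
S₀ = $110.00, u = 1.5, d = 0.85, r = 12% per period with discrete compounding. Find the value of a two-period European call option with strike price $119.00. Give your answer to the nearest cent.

Risk-neutral probability p = (1 + 0.12 − 0.85)/(1.5 − 0.85) = 0.2700/0.6500 = 0.4154
Terminal stock prices: S_uu = 247.5, S_ud = 140.2, S_dd = 79.47
Terminal payoffs (S − K): max(128.5, 0) = 128.5, max(21.25, 0) = 21.25, max(-39.53, 0) = 0
Node u (S = 165): V_u = 1/1.12·[0.4154·128.5000 + 0.5846·21.2500] = 58.7500
Node d (S = 93.5): V_d = 1/1.12·[0.4154·21.2500 + 0.5846·0.0000] = 7.8812
Node 0 (S = 110): V_0 = 1/1.12·[0.4154·58.7500 + 0.5846·7.8812] = 25.9030

$25.90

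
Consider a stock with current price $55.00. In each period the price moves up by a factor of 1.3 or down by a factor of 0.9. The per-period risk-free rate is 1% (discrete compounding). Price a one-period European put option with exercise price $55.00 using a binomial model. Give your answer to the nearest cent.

$3.95

Risk-neutral probability p = (1 + 0.01 − 0.9)/(1.3 − 0.9) = 0.1100/0.4000 = 0.2750
Terminal stock prices: S_u = 71.5, S_d = 49.5
Terminal payoffs (K − S): max(-16.5, 0) = 0, max(5.5, 0) = 5.5
Node 0 (S = 55): V_0 = 1/1.01·[0.2750·0.0000 + 0.7250·5.5000] = 3.9480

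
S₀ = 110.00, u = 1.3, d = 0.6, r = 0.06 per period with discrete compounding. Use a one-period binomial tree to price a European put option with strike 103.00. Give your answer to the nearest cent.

Risk-neutral probability p = (1 + 0.06 − 0.6)/(1.3 − 0.6) = 0.4600/0.7000 = 0.6571
Terminal stock prices: S_u = 143, S_d = 66
Terminal payoffs (K − S): max(-40, 0) = 0, max(37, 0) = 37
Node 0 (S = 110): V_0 = 1/1.06·[0.6571·0.0000 + 0.3429·37.0000] = 11.9677

11.97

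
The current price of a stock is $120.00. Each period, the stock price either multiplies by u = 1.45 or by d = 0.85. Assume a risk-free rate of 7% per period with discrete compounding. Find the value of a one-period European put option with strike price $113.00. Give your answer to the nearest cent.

$6.51

Risk-neutral probability p = (1 + 0.07 − 0.85)/(1.45 − 0.85) = 0.2200/0.6000 = 0.3667
Terminal stock prices: S_u = 174, S_d = 102
Terminal payoffs (K − S): max(-61, 0) = 0, max(11, 0) = 11
Node 0 (S = 120): V_0 = 1/1.07·[0.3667·0.0000 + 0.6333·11.0000] = 6.5109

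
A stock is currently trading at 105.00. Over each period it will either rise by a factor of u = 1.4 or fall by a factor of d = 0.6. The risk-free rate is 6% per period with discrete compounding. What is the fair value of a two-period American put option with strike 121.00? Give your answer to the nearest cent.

Risk-neutral probability p = (1 + 0.06 − 0.6)/(1.4 − 0.6) = 0.4600/0.8000 = 0.5750
Terminal stock prices: S_uu = 205.8, S_ud = 88.2, S_dd = 37.8
Terminal payoffs (K − S): max(-84.8, 0) = 0, max(32.8, 0) = 32.8, max(83.2, 0) = 83.2
Node u (S = 147): continuation = 1/1.06·[0.5750·0.0000 + 0.4250·32.8000] = 13.1509; exercise value = 0.0000 ≤ continuation, so V_u = 13.1509
Node d (S = 63): continuation = 1/1.06·[0.5750·32.8000 + 0.4250·83.2000] = 51.1509; exercise value = 58.0000 > continuation, so V_d = 58.0000 (exercise)
Node 0 (S = 105): continuation = 1/1.06·[0.5750·13.1509 + 0.4250·58.0000] = 30.3885; exercise value = 16.0000 ≤ continuation, so V_0 = 30.3885

30.39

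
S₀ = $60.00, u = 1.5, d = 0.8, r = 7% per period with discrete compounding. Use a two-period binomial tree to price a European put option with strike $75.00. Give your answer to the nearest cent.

Risk-neutral probability p = (1 + 0.07 − 0.8)/(1.5 − 0.8) = 0.2700/0.7000 = 0.3857
Terminal stock prices: S_uu = 135, S_ud = 72, S_dd = 38.4
Terminal payoffs (K − S): max(-60, 0) = 0, max(3, 0) = 3, max(36.6, 0) = 36.6
Node u (S = 90): V_u = 1/1.07·[0.3857·0.0000 + 0.6143·3.0000] = 1.7223
Node d (S = 48): V_d = 1/1.07·[0.3857·3.0000 + 0.6143·36.6000] = 22.0935
Node 0 (S = 60): V_0 = 1/1.07·[0.3857·1.7223 + 0.6143·22.0935] = 13.3047

$13.30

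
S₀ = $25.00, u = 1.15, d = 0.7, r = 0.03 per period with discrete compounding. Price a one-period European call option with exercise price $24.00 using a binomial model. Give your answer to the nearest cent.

Risk-neutral probability p = (1 + 0.03 − 0.7)/(1.15 − 0.7) = 0.3300/0.4500 = 0.7333
Terminal stock prices: S_u = 28.75, S_d = 17.5
Terminal payoffs (S − K): max(4.75, 0) = 4.75, max(-6.5, 0) = 0
Node 0 (S = 25): V_0 = 1/1.03·[0.7333·4.7500 + 0.2667·0.0000] = 3.3819

$3.38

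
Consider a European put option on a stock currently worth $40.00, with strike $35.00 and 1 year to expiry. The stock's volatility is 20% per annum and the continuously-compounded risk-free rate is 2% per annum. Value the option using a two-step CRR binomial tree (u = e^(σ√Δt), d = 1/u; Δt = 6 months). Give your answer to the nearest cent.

$1.19

CRR parameters: u = e^(σ√Δt) = e^(0.2·√0.5) = 1.1519, d = 1/u = 0.8681
Per-period rate: rΔt = 0.02·0.5 = 0.01, so R = e^0.01 = 1.0101
Risk-neutral probability p = (e^0.01 − 0.8681)/(1.1519 − 0.8681) = 0.1419/0.2838 = 0.5001
Terminal stock prices: S_uu = 53.08, S_ud = 40, S_dd = 30.15
Terminal payoffs (K − S): max(-18.08, 0) = 0, max(-5, 0) = 0, max(4.854, 0) = 4.854
Node u (S = 46.08): V_u = e^(−0.01)·[0.5001·0.0000 + 0.4999·0.0000] = 0.0000
Node d (S = 34.72): V_d = e^(−0.01)·[0.5001·0.0000 + 0.4999·4.8545] = 2.4025
Node 0 (S = 40): V_0 = e^(−0.01)·[0.5001·0.0000 + 0.4999·2.4025] = 1.1890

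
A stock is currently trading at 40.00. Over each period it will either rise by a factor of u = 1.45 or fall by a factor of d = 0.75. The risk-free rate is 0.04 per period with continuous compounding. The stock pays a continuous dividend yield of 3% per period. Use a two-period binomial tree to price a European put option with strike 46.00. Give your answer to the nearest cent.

Per-period risk-free factor R = e^0.04 = 1.0408; dividend-adjusted growth = e^(0.04−0.03) = 1.0101.
Risk-neutral probability p = (1.0101 − 0.75)/(1.45 − 0.75) = 0.2601/0.7000 = 0.3715
Terminal stock prices: S_uu = 84.1, S_ud = 43.5, S_dd = 22.5
Terminal payoffs (K − S): max(-38.1, 0) = 0, max(2.5, 0) = 2.5, max(23.5, 0) = 23.5
Node u (S = 58): V_u = e^(−0.04)·[0.3715·0.0000 + 0.6285·2.5000] = 1.5096
Node d (S = 30): V_d = e^(−0.04)·[0.3715·2.5000 + 0.6285·23.5000] = 15.0829
Node 0 (S = 40): V_0 = e^(−0.04)·[0.3715·1.5096 + 0.6285·15.0829] = 9.6468

9.65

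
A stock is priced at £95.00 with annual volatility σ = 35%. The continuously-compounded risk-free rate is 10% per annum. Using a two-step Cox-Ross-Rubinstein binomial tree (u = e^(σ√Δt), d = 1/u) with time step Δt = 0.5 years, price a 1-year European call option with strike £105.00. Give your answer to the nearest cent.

CRR parameters: u = e^(σ√Δt) = e^(0.35·√0.5) = 1.2808, d = 1/u = 0.7808
Per-period rate: rΔt = 0.1·0.5 = 0.05, so R = e^0.05 = 1.0513
Risk-neutral probability p = (e^0.05 − 0.7808)/(1.2808 − 0.7808) = 0.2705/0.5000 = 0.5410
Terminal stock prices: S_uu = 155.8, S_ud = 95, S_dd = 57.91
Terminal payoffs (S − K): max(50.84, 0) = 50.84, max(-10, 0) = 0, max(-47.09, 0) = 0
Node u (S = 121.7): V_u = e^(−0.05)·[0.5410·50.8434 + 0.4590·0.0000] = 26.1636
Node d (S = 74.17): V_d = e^(−0.05)·[0.5410·0.0000 + 0.4590·0.0000] = 0.0000
Node 0 (S = 95): V_0 = e^(−0.05)·[0.5410·26.1636 + 0.4590·0.0000] = 13.4636

£13.46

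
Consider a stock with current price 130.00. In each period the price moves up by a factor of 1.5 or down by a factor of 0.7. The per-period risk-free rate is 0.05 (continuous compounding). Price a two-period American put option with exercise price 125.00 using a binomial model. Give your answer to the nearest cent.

18.14

Risk-neutral probability p = (e^0.05 − 0.7)/(1.5 − 0.7) = 0.3513/0.8000 = 0.4391
Terminal stock prices: S_uu = 292.5, S_ud = 136.5, S_dd = 63.7
Terminal payoffs (K − S): max(-167.5, 0) = 0, max(-11.5, 0) = 0, max(61.3, 0) = 61.3
Node u (S = 195): continuation = e^(−0.05)·[0.4391·0.0000 + 0.5609·0.0000] = 0.0000; exercise value = 0.0000 ≤ continuation, so V_u = 0.0000
Node d (S = 91): continuation = e^(−0.05)·[0.4391·0.0000 + 0.5609·61.3000] = 32.7069; exercise value = 34.0000 > continuation, so V_d = 34.0000 (exercise)
Node 0 (S = 130): continuation = e^(−0.05)·[0.4391·0.0000 + 0.5609·34.0000] = 18.1409; exercise value = 0.0000 ≤ continuation, so V_0 = 18.1409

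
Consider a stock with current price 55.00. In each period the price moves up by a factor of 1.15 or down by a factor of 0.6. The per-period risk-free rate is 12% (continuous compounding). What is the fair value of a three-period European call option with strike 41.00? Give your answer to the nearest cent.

26.46

Risk-neutral probability p = (e^0.12 − 0.6)/(1.15 − 0.6) = 0.5275/0.5500 = 0.9591
Terminal stock prices: S_uuu = 83.65, S_uud = 43.64, S_udd = 22.77, S_ddd = 11.88
Terminal payoffs (S − K): max(42.65, 0) = 42.65, max(2.642, 0) = 2.642, max(-18.23, 0) = 0, max(-29.12, 0) = 0
Node uu (S = 72.74): V_uu = e^(−0.12)·[0.9591·42.6481 + 0.0409·2.6425] = 36.3738
Node ud (S = 37.95): V_ud = e^(−0.12)·[0.9591·2.6425 + 0.0409·0.0000] = 2.2478
Node dd (S = 19.8): V_dd = e^(−0.12)·[0.9591·0.0000 + 0.0409·0.0000] = 0.0000
Node u (S = 63.25): V_u = e^(−0.12)·[0.9591·36.3738 + 0.0409·2.2478] = 31.0223
Node d (S = 33): V_d = e^(−0.12)·[0.9591·2.2478 + 0.0409·0.0000] = 1.9120
Node 0 (S = 55): V_0 = e^(−0.12)·[0.9591·31.0223 + 0.0409·1.9120] = 26.4579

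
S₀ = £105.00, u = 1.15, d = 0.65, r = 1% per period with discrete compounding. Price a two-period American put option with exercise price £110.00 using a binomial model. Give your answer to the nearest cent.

Risk-neutral probability p = (1 + 0.01 − 0.65)/(1.15 − 0.65) = 0.3600/0.5000 = 0.7200
Terminal stock prices: S_uu = 138.9, S_ud = 78.49, S_dd = 44.36
Terminal payoffs (K − S): max(-28.86, 0) = 0, max(31.51, 0) = 31.51, max(65.64, 0) = 65.64
Node u (S = 120.7): continuation = 1/1.01·[0.7200·0.0000 + 0.2800·31.5125] = 8.7361; exercise value = 0.0000 ≤ continuation, so V_u = 8.7361
Node d (S = 68.25): continuation = 1/1.01·[0.7200·31.5125 + 0.2800·65.6375] = 40.6609; exercise value = 41.7500 > continuation, so V_d = 41.7500 (exercise)
Node 0 (S = 105): continuation = 1/1.01·[0.7200·8.7361 + 0.2800·41.7500] = 17.8020; exercise value = 5.0000 ≤ continuation, so V_0 = 17.8020

£17.80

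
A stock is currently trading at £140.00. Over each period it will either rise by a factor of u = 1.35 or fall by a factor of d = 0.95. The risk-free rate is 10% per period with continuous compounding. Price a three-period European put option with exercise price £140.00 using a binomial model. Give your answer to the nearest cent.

Risk-neutral probability p = (e^0.1 − 0.95)/(1.35 − 0.95) = 0.1552/0.4000 = 0.3879
Terminal stock prices: S_uuu = 344.5, S_uud = 242.4, S_udd = 170.6, S_ddd = 120
Terminal payoffs (K − S): max(-204.5, 0) = 0, max(-102.4, 0) = 0, max(-30.57, 0) = 0, max(19.97, 0) = 19.97
Node uu (S = 255.2): V_uu = e^(−0.1)·[0.3879·0.0000 + 0.6121·0.0000] = 0.0000
Node ud (S = 179.5): V_ud = e^(−0.1)·[0.3879·0.0000 + 0.6121·0.0000] = 0.0000
Node dd (S = 126.3): V_dd = e^(−0.1)·[0.3879·0.0000 + 0.6121·19.9675] = 11.0585
Node u (S = 189): V_u = e^(−0.1)·[0.3879·0.0000 + 0.6121·0.0000] = 0.0000
Node d (S = 133): V_d = e^(−0.1)·[0.3879·0.0000 + 0.6121·11.0585] = 6.1245
Node 0 (S = 140): V_0 = e^(−0.1)·[0.3879·0.0000 + 0.6121·6.1245] = 3.3919

£3.39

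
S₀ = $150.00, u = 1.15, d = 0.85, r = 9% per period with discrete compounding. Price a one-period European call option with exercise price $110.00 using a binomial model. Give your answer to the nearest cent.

$49.08

Risk-neutral probability p = (1 + 0.09 − 0.85)/(1.15 − 0.85) = 0.2400/0.3000 = 0.8000
Terminal stock prices: S_u = 172.5, S_d = 127.5
Terminal payoffs (S − K): max(62.5, 0) = 62.5, max(17.5, 0) = 17.5
Node 0 (S = 150): V_0 = 1/1.09·[0.8000·62.5000 + 0.2000·17.5000] = 49.0826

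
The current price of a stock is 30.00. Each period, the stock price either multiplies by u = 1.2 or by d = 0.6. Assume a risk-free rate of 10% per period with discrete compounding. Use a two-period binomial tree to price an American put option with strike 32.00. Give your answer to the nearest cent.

3.31

Risk-neutral probability p = (1 + 0.1 − 0.6)/(1.2 − 0.6) = 0.5000/0.6000 = 0.8333
Terminal stock prices: S_uu = 43.2, S_ud = 21.6, S_dd = 10.8
Terminal payoffs (K − S): max(-11.2, 0) = 0, max(10.4, 0) = 10.4, max(21.2, 0) = 21.2
Node u (S = 36): continuation = 1/1.1·[0.8333·0.0000 + 0.1667·10.4000] = 1.5758; exercise value = 0.0000 ≤ continuation, so V_u = 1.5758
Node d (S = 18): continuation = 1/1.1·[0.8333·10.4000 + 0.1667·21.2000] = 11.0909; exercise value = 14.0000 > continuation, so V_d = 14.0000 (exercise)
Node 0 (S = 30): continuation = 1/1.1·[0.8333·1.5758 + 0.1667·14.0000] = 3.3150; exercise value = 2.0000 ≤ continuation, so V_0 = 3.3150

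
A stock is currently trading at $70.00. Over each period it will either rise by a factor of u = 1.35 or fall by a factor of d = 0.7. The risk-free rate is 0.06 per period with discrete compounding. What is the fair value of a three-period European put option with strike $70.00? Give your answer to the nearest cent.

Risk-neutral probability p = (1 + 0.06 − 0.7)/(1.35 − 0.7) = 0.3600/0.6500 = 0.5538
Terminal stock prices: S_uuu = 172.2, S_uud = 89.3, S_udd = 46.3, S_ddd = 24.01
Terminal payoffs (K − S): max(-102.2, 0) = 0, max(-19.3, 0) = 0, max(23.7, 0) = 23.7, max(45.99, 0) = 45.99
Node uu (S = 127.6): V_uu = 1/1.06·[0.5538·0.0000 + 0.4462·0.0000] = 0.0000
Node ud (S = 66.15): V_ud = 1/1.06·[0.5538·0.0000 + 0.4462·23.6950] = 9.9732
Node dd (S = 34.3): V_dd = 1/1.06·[0.5538·23.6950 + 0.4462·45.9900] = 31.7377
Node u (S = 94.5): V_u = 1/1.06·[0.5538·0.0000 + 0.4462·9.9732] = 4.1977
Node d (S = 49): V_d = 1/1.06·[0.5538·9.9732 + 0.4462·31.7377] = 18.5694
Node 0 (S = 70): V_0 = 1/1.06·[0.5538·4.1977 + 0.4462·18.5694] = 10.0091

$10.01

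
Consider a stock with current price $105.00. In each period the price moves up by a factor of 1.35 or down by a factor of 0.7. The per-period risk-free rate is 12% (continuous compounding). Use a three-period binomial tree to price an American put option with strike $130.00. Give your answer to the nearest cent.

Risk-neutral probability p = (e^0.12 − 0.7)/(1.35 − 0.7) = 0.4275/0.6500 = 0.6577
Terminal stock prices: S_uuu = 258.3, S_uud = 134, S_udd = 69.46, S_ddd = 36.01
Terminal payoffs (K − S): max(-128.3, 0) = 0, max(-3.954, 0) = 0, max(60.54, 0) = 60.54, max(93.99, 0) = 93.99
Node uu (S = 191.4): continuation = e^(−0.12)·[0.6577·0.0000 + 0.3423·0.0000] = 0.0000; exercise value = 0.0000 ≤ continuation, so V_uu = 0.0000
Node ud (S = 99.22): continuation = e^(−0.12)·[0.6577·0.0000 + 0.3423·60.5425] = 18.3809; exercise value = 30.7750 > continuation, so V_ud = 30.7750 (exercise)
Node dd (S = 51.45): continuation = e^(−0.12)·[0.6577·60.5425 + 0.3423·93.9850] = 63.8497; exercise value = 78.5500 > continuation, so V_dd = 78.5500 (exercise)
Node u (S = 141.8): continuation = e^(−0.12)·[0.6577·0.0000 + 0.3423·30.7750] = 9.3434; exercise value = 0.0000 ≤ continuation, so V_u = 9.3434
Node d (S = 73.5): continuation = e^(−0.12)·[0.6577·30.7750 + 0.3423·78.5500] = 41.7997; exercise value = 56.5000 > continuation, so V_d = 56.5000 (exercise)
Node 0 (S = 105): continuation = e^(−0.12)·[0.6577·9.3434 + 0.3423·56.5000] = 22.6038; exercise value = 25.0000 > continuation, so V_0 = 25.0000 (exercise)

$25.00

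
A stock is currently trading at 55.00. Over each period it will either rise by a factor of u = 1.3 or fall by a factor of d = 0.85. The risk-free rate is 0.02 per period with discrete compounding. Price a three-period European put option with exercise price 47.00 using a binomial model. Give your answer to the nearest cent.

3.00

Risk-neutral probability p = (1 + 0.02 − 0.85)/(1.3 − 0.85) = 0.1700/0.4500 = 0.3778
Terminal stock prices: S_uuu = 120.8, S_uud = 79.01, S_udd = 51.66, S_ddd = 33.78
Terminal payoffs (K − S): max(-73.84, 0) = 0, max(-32.01, 0) = 0, max(-4.659, 0) = 0, max(13.22, 0) = 13.22
Node uu (S = 92.95): V_uu = 1/1.02·[0.3778·0.0000 + 0.6222·0.0000] = 0.0000
Node ud (S = 60.77): V_ud = 1/1.02·[0.3778·0.0000 + 0.6222·0.0000] = 0.0000
Node dd (S = 39.74): V_dd = 1/1.02·[0.3778·0.0000 + 0.6222·13.2231] = 8.0664
Node u (S = 71.5): V_u = 1/1.02·[0.3778·0.0000 + 0.6222·0.0000] = 0.0000
Node d (S = 46.75): V_d = 1/1.02·[0.3778·0.0000 + 0.6222·8.0664] = 4.9207
Node 0 (S = 55): V_0 = 1/1.02·[0.3778·0.0000 + 0.6222·4.9207] = 3.0017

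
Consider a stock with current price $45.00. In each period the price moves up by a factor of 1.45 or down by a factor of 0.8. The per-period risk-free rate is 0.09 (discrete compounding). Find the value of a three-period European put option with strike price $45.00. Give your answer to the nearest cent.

Risk-neutral probability p = (1 + 0.09 − 0.8)/(1.45 − 0.8) = 0.2900/0.6500 = 0.4462
Terminal stock prices: S_uuu = 137.2, S_uud = 75.69, S_udd = 41.76, S_ddd = 23.04
Terminal payoffs (K − S): max(-92.19, 0) = 0, max(-30.69, 0) = 0, max(3.24, 0) = 3.24, max(21.96, 0) = 21.96
Node uu (S = 94.61): V_uu = 1/1.09·[0.4462·0.0000 + 0.5538·0.0000] = 0.0000
Node ud (S = 52.2): V_ud = 1/1.09·[0.4462·0.0000 + 0.5538·3.2400] = 1.6463
Node dd (S = 28.8): V_dd = 1/1.09·[0.4462·3.2400 + 0.5538·21.9600] = 12.4844
Node u (S = 65.25): V_u = 1/1.09·[0.4462·0.0000 + 0.5538·1.6463] = 0.8365
Node d (S = 36): V_d = 1/1.09·[0.4462·1.6463 + 0.5538·12.4844] = 7.0174
Node 0 (S = 45): V_0 = 1/1.09·[0.4462·0.8365 + 0.5538·7.0174] = 3.9080

$3.91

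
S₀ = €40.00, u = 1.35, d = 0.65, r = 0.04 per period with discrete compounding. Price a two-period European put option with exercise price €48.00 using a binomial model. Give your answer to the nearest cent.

Risk-neutral probability p = (1 + 0.04 − 0.65)/(1.35 − 0.65) = 0.3900/0.7000 = 0.5571
Terminal stock prices: S_uu = 72.9, S_ud = 35.1, S_dd = 16.9
Terminal payoffs (K − S): max(-24.9, 0) = 0, max(12.9, 0) = 12.9, max(31.1, 0) = 31.1
Node u (S = 54): V_u = 1/1.04·[0.5571·0.0000 + 0.4429·12.9000] = 5.4931
Node d (S = 26): V_d = 1/1.04·[0.5571·12.9000 + 0.4429·31.1000] = 20.1538
Node 0 (S = 40): V_0 = 1/1.04·[0.5571·5.4931 + 0.4429·20.1538] = 11.5247

€11.52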